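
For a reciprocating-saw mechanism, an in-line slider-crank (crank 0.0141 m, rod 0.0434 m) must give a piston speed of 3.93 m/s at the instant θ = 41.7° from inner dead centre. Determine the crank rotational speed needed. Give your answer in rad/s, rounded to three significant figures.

336

For an in-line slider-crank, |v_piston| = rω|sinθ|·[1 + r cosθ/√(L² − r² sin²θ)].
With r = 0.0141 m, L = 0.0434 m, θ = 41.7°: the bracketed kinematic factor |dx/dθ| = 0.01171 m.
ω = v/|dx/dθ| = 3.93/0.01171 = 335.61 rad/s.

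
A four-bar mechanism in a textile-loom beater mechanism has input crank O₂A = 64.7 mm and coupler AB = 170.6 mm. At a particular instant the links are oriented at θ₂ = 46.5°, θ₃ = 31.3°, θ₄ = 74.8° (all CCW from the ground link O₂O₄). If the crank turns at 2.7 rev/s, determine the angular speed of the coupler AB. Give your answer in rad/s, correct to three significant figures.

4.43

ω₂ = 16.96 rad/s (from 2.7 rev/s).
Differentiating the loop-closure r₂e^{iθ₂}+r₃e^{iθ₃}=r₁+r₄e^{iθ₄} gives r₂ω₂e^{iθ₂}+r₃ω₃e^{iθ₃}=r₄ω₄e^{iθ₄}.
Eliminating the other unknown: ω₃ = r₂ω₂ sin(θ₄−θ₂) / [r₃ sin(θ₃−θ₄)].
Numerator sine = +0.47409; denominator sine = -0.68835.
Result = 0.0647·16.96·(+0.47409) / (0.1706·(-0.68835)) = -4.4311 rad/s; magnitude 4.4311 rad/s.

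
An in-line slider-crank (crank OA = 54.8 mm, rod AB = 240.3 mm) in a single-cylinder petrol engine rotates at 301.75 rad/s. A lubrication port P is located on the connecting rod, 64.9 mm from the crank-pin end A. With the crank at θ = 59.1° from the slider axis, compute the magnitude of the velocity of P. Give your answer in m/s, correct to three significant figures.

15.9

ω = 301.8 rad/s.  Crank-pin speed |V_A| = rω = 16.536 m/s, perpendicular to OA.
Rod angle: sinφ = −(r/L) sinθ ⇒ φ = -11.284°; ω_rod = −rω cosθ/√(L²−r²sin²θ) = -36.035 rad/s.
V_P = V_A + ω_rod × AP, with AP = 0.0649 m along the rod.
Components: V_Px = −rω sinθ − a·ω_rod·sinφ = -14.647 m/s;  V_Py = rω cosθ + a·ω_rod·cosφ = +6.1984 m/s.
|V_P| = √(V_Px² + V_Py²) = 15.904 m/s.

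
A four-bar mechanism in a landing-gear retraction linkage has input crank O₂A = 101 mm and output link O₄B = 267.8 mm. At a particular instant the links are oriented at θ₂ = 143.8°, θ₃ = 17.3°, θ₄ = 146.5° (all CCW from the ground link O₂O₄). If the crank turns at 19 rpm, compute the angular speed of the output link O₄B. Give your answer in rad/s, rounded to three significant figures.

0.778

ω₂ = 1.99 rad/s (from 19 rpm).
Differentiating the loop-closure r₂e^{iθ₂}+r₃e^{iθ₃}=r₁+r₄e^{iθ₄} gives r₂ω₂e^{iθ₂}+r₃ω₃e^{iθ₃}=r₄ω₄e^{iθ₄}.
Eliminating the other unknown: ω₄ = r₂ω₂ sin(θ₂−θ₃) / [r₄ sin(θ₄−θ₃)].
Numerator sine = +0.80386; denominator sine = +0.77494.
Result = 0.101·1.99·(+0.80386) / (0.2678·(+0.77494)) = +0.7784 rad/s; magnitude 0.7784 rad/s.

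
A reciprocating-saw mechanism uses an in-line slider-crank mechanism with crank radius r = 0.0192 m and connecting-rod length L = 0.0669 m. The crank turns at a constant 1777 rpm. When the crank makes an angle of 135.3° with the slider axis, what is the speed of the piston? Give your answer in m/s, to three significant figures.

1.99

ω = 2π·1777/60 = 186.1 rad/s
For an in-line slider-crank, x = r cosθ + √(L² − r² sin²θ), so v = −rω sinθ·[1 + r cosθ/√(L² − r² sin²θ)].
With r = 0.0192 m, L = 0.0669 m, θ = 135.3°: √(L² − r² sin²θ) = 0.065523 m.
v = −0.0192·186.1·0.70339·[1 + 0.0192·-0.71080/0.065523] = -1.9897 m/s.
|v| = 1.9897 m/s.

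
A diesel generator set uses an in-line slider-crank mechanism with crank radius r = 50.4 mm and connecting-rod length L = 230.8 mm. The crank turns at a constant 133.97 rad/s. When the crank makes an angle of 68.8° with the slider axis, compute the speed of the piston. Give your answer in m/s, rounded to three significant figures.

6.80

ω = 134 rad/s
For an in-line slider-crank, x = r cosθ + √(L² − r² sin²θ), so v = −rω sinθ·[1 + r cosθ/√(L² − r² sin²θ)].
With r = 0.0504 m, L = 0.2308 m, θ = 68.8°: √(L² − r² sin²θ) = 0.22597 m.
v = −0.0504·134·0.93232·[1 + 0.0504·0.36162/0.22597] = -6.8029 m/s.
|v| = 6.8029 m/s.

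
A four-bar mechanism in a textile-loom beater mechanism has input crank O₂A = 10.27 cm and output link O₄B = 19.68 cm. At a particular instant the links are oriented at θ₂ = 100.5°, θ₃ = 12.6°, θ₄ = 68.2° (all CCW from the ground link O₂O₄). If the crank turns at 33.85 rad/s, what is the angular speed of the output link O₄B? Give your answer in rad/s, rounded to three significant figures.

21.4

ω₂ = 33.85 rad/s
Differentiating the loop-closure r₂e^{iθ₂}+r₃e^{iθ₃}=r₁+r₄e^{iθ₄} gives r₂ω₂e^{iθ₂}+r₃ω₃e^{iθ₃}=r₄ω₄e^{iθ₄}.
Eliminating the other unknown: ω₄ = r₂ω₂ sin(θ₂−θ₃) / [r₄ sin(θ₄−θ₃)].
Numerator sine = +0.99933; denominator sine = +0.82511.
Result = 0.1027·33.85·(+0.99933) / (0.1968·(+0.82511)) = +21.394 rad/s; magnitude 21.394 rad/s.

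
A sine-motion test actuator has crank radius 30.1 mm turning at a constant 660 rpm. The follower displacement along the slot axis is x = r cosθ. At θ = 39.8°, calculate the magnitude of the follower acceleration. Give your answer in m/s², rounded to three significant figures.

ω = 69.12 rad/s (from 660 rpm).
x = r cosθ ⇒ ẍ = −rω² cosθ (ω constant).
|a| = rω²|cosθ| = 0.0301·(69.12)²·|cos 39.8°| = 110.47 m/s².

110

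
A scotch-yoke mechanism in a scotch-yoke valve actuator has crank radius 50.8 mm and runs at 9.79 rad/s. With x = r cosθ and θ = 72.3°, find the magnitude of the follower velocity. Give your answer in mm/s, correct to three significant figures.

ω = 9.79 rad/s
x = r cosθ ⇒ ẋ = −rω sinθ.
|v| = rω|sinθ| = 0.0508·9.79·|sin 72.3°| = 0.47379 m/s = 473.79 mm/s.

474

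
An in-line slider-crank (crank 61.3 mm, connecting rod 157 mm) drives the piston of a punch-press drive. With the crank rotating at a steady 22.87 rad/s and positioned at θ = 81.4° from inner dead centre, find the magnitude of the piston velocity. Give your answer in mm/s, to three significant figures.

1470

ω = 22.87 rad/s
For an in-line slider-crank, x = r cosθ + √(L² − r² sin²θ), so v = −rω sinθ·[1 + r cosθ/√(L² − r² sin²θ)].
With r = 0.0613 m, L = 0.157 m, θ = 81.4°: √(L² − r² sin²θ) = 0.14483 m.
v = −0.0613·22.87·0.98876·[1 + 0.0613·0.14954/0.14483] = -1.4739 m/s.
|v| = 1.4739 m/s = 1473.9 mm/s.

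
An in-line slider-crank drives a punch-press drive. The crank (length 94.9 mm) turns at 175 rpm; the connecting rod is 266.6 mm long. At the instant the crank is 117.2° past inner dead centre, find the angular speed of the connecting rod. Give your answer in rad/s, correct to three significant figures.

ω = 18.33 rad/s (converted from 175 rpm).
The rod makes angle φ with the slider axis where L sinφ = r sinθ; differentiating, L cosφ·φ̇ = r ω cosθ.
L cosφ = √(L² − r² sin²θ) = 0.25289 m.
|ω_rod| = r ω |cosθ| / √(L² − r² sin²θ) = 0.0949·18.33·0.45710/0.25289 = 3.1435 rad/s.

3.14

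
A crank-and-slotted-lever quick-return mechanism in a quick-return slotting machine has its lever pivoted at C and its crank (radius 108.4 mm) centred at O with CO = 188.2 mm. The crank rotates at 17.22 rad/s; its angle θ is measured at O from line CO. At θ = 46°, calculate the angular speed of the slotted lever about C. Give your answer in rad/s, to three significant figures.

5.91

ω = 17.22 rad/s
Crank pin A relative to C: A = (d + r cosθ, r sinθ); lever angle φ = atan2(r sinθ, d + r cosθ).
Differentiating tanφ: φ̇ = rω(d cosθ + r)/(d² + r² + 2dr cosθ).
d² + r² + 2dr cosθ = |CA|² = 0.0755131 m²;  d cosθ + r = +0.23913 m.
|ω_lever| = |0.1084·17.22·+0.23913| / 0.0755131 = 5.9113 rad/s.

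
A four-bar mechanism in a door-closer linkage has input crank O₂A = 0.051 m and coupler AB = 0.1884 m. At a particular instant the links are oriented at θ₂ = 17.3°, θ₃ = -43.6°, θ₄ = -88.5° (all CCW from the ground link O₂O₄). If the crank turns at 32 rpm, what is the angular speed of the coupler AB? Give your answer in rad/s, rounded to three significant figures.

1.24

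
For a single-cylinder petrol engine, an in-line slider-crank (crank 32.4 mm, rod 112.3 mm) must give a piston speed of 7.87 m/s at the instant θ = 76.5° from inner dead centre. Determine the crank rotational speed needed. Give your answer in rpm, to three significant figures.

2230

For an in-line slider-crank, |v_piston| = rω|sinθ|·[1 + r cosθ/√(L² − r² sin²θ)].
With r = 0.0324 m, L = 0.1123 m, θ = 76.5°: the bracketed kinematic factor |dx/dθ| = 0.033715 m.
ω = v/|dx/dθ| = 7.87/0.033715 = 233.42 rad/s.
N = 60ω/(2π) = 2229 rpm.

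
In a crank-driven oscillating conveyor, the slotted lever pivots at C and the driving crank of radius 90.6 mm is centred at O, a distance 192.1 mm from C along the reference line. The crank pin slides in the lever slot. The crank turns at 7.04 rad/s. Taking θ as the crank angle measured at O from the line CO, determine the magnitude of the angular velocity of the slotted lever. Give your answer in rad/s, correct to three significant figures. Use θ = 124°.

0.418

ω = 7.04 rad/s
Crank pin A relative to C: A = (d + r cosθ, r sinθ); lever angle φ = atan2(r sinθ, d + r cosθ).
Differentiating tanφ: φ̇ = rω(d cosθ + r)/(d² + r² + 2dr cosθ).
d² + r² + 2dr cosθ = |CA|² = 0.0256461 m²;  d cosθ + r = -0.016821 m.
|ω_lever| = |0.0906·7.04·-0.016821| / 0.0256461 = 0.41834 rad/s.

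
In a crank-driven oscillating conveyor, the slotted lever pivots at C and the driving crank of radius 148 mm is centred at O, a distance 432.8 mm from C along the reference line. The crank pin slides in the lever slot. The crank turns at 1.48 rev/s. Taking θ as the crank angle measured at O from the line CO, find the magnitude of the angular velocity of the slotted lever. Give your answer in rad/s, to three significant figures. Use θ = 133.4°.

1.70

ω = 9.299 rad/s (from 1.48 rev/s).
Crank pin A relative to C: A = (d + r cosθ, r sinθ); lever angle φ = atan2(r sinθ, d + r cosθ).
Differentiating tanφ: φ̇ = rω(d cosθ + r)/(d² + r² + 2dr cosθ).
d² + r² + 2dr cosθ = |CA|² = 0.121198 m²;  d cosθ + r = -0.14937 m.
|ω_lever| = |0.148·9.299·-0.14937| / 0.121198 = 1.6962 rad/s.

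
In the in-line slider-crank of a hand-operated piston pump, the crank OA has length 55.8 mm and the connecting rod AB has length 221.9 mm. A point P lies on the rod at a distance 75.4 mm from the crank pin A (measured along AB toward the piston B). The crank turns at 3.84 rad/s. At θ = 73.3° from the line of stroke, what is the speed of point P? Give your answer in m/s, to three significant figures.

0.214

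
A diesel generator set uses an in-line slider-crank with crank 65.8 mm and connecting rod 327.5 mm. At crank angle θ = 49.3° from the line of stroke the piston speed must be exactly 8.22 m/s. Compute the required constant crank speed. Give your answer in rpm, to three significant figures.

For an in-line slider-crank, |v_piston| = rω|sinθ|·[1 + r cosθ/√(L² − r² sin²θ)].
With r = 0.0658 m, L = 0.3275 m, θ = 49.3°: the bracketed kinematic factor |dx/dθ| = 0.056498 m.
ω = v/|dx/dθ| = 8.22/0.056498 = 145.49 rad/s.
N = 60ω/(2π) = 1389.3 rpm.

1390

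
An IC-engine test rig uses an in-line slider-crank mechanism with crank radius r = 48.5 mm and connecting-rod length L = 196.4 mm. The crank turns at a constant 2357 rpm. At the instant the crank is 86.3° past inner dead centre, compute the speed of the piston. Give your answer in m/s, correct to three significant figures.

12.1

ω = 2π·2357/60 = 246.8 rad/s
For an in-line slider-crank, x = r cosθ + √(L² − r² sin²θ), so v = −rω sinθ·[1 + r cosθ/√(L² − r² sin²θ)].
With r = 0.0485 m, L = 0.1964 m, θ = 86.3°: √(L² − r² sin²θ) = 0.19034 m.
v = −0.0485·246.8·0.99792·[1 + 0.0485·0.06453/0.19034] = -12.142 m/s.
|v| = 12.142 m/s.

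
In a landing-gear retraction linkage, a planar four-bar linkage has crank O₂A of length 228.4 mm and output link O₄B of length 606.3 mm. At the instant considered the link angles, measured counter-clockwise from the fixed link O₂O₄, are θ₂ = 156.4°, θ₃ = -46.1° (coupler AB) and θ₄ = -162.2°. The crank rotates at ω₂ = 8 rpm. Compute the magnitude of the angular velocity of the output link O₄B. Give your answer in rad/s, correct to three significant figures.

0.134

ω₂ = 0.8378 rad/s (from 8 rpm).
Differentiating the loop-closure r₂e^{iθ₂}+r₃e^{iθ₃}=r₁+r₄e^{iθ₄} gives r₂ω₂e^{iθ₂}+r₃ω₃e^{iθ₃}=r₄ω₄e^{iθ₄}.
Eliminating the other unknown: ω₄ = r₂ω₂ sin(θ₂−θ₃) / [r₄ sin(θ₄−θ₃)].
Numerator sine = -0.38268; denominator sine = -0.89803.
Result = 0.2284·0.8378·(-0.38268) / (0.6063·(-0.89803)) = +0.13449 rad/s; magnitude 0.13449 rad/s.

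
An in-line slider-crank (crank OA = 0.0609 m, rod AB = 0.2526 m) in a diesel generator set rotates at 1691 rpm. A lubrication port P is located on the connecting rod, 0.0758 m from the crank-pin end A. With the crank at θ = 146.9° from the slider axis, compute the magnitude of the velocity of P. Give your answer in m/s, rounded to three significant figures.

8.40

ω = 177.1 rad/s.  Crank-pin speed |V_A| = rω = 10.784 m/s, perpendicular to OA.
Rod angle: sinφ = −(r/L) sinθ ⇒ φ = -7.566°; ω_rod = −rω cosθ/√(L²−r²sin²θ) = +36.079 rad/s.
V_P = V_A + ω_rod × AP, with AP = 0.0758 m along the rod.
Components: V_Px = −rω sinθ − a·ω_rod·sinφ = -5.5292 m/s;  V_Py = rω cosθ + a·ω_rod·cosφ = -6.3232 m/s.
|V_P| = √(V_Px² + V_Py²) = 8.3997 m/s.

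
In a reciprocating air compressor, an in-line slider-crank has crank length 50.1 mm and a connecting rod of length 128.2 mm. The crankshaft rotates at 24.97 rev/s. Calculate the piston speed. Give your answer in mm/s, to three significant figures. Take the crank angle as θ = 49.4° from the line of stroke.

ω = 2π·25 = 156.9 rad/s
For an in-line slider-crank, x = r cosθ + √(L² − r² sin²θ), so v = −rω sinθ·[1 + r cosθ/√(L² − r² sin²θ)].
With r = 0.0501 m, L = 0.1282 m, θ = 49.4°: √(L² − r² sin²θ) = 0.12243 m.
v = −0.0501·156.9·0.75927·[1 + 0.0501·0.65077/0.12243] = -7.5574 m/s.
|v| = 7.5574 m/s = 7557.4 mm/s.

7560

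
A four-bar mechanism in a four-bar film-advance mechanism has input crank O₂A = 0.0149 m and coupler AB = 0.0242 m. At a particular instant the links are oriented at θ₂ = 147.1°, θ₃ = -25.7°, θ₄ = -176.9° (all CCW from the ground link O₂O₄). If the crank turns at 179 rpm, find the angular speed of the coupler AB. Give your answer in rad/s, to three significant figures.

14.1

ω₂ = 18.74 rad/s (from 179 rpm).
Differentiating the loop-closure r₂e^{iθ₂}+r₃e^{iθ₃}=r₁+r₄e^{iθ₄} gives r₂ω₂e^{iθ₂}+r₃ω₃e^{iθ₃}=r₄ω₄e^{iθ₄}.
Eliminating the other unknown: ω₃ = r₂ω₂ sin(θ₄−θ₂) / [r₃ sin(θ₃−θ₄)].
Numerator sine = +0.58779; denominator sine = +0.48175.
Result = 0.0149·18.74·(+0.58779) / (0.0242·(+0.48175)) = +14.081 rad/s; magnitude 14.081 rad/s.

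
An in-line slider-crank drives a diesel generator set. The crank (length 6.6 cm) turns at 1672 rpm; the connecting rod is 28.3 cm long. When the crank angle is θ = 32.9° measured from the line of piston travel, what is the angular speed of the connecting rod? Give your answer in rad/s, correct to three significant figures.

ω = 175.1 rad/s (converted from 1672 rpm).
The rod makes angle φ with the slider axis where L sinφ = r sinθ; differentiating, L cosφ·φ̇ = r ω cosθ.
L cosφ = √(L² − r² sin²θ) = 0.28072 m.
|ω_rod| = r ω |cosθ| / √(L² − r² sin²θ) = 0.066·175.1·0.83962/0.28072 = 34.564 rad/s.

34.6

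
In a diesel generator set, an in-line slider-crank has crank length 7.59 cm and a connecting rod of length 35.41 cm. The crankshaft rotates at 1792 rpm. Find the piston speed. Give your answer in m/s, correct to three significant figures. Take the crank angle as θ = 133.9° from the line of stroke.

8.72

ω = 2π·1792/60 = 187.7 rad/s
For an in-line slider-crank, x = r cosθ + √(L² − r² sin²θ), so v = −rω sinθ·[1 + r cosθ/√(L² − r² sin²θ)].
With r = 0.0759 m, L = 0.3541 m, θ = 133.9°: √(L² − r² sin²θ) = 0.34985 m.
v = −0.0759·187.7·0.72055·[1 + 0.0759·-0.69340/0.34985] = -8.7191 m/s.
|v| = 8.7191 m/s.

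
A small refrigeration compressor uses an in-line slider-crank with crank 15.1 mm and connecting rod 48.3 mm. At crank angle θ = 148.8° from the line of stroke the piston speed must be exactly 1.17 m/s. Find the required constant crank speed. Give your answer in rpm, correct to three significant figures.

1960

For an in-line slider-crank, |v_piston| = rω|sinθ|·[1 + r cosθ/√(L² − r² sin²θ)].
With r = 0.0151 m, L = 0.0483 m, θ = 148.8°: the bracketed kinematic factor |dx/dθ| = 0.0057025 m.
ω = v/|dx/dθ| = 1.17/0.0057025 = 205.17 rad/s.
N = 60ω/(2π) = 1959.3 rpm.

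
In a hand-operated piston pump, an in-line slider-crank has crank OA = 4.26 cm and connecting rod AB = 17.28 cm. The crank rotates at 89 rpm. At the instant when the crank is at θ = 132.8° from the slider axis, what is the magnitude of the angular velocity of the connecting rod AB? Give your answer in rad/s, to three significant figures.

1.59

ω = 9.32 rad/s (converted from 89 rpm).
The rod makes angle φ with the slider axis where L sinφ = r sinθ; differentiating, L cosφ·φ̇ = r ω cosθ.
L cosφ = √(L² − r² sin²θ) = 0.16995 m.
|ω_rod| = r ω |cosθ| / √(L² − r² sin²θ) = 0.0426·9.32·0.67944/0.16995 = 1.5873 rad/s.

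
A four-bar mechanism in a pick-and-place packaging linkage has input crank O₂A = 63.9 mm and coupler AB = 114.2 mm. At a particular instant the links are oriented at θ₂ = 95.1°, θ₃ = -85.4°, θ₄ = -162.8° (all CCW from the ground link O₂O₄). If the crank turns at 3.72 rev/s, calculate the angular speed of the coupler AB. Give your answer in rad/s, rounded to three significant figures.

ω₂ = 23.37 rad/s (from 3.72 rev/s).
Differentiating the loop-closure r₂e^{iθ₂}+r₃e^{iθ₃}=r₁+r₄e^{iθ₄} gives r₂ω₂e^{iθ₂}+r₃ω₃e^{iθ₃}=r₄ω₄e^{iθ₄}.
Eliminating the other unknown: ω₃ = r₂ω₂ sin(θ₄−θ₂) / [r₃ sin(θ₃−θ₄)].
Numerator sine = +0.97778; denominator sine = +0.97592.
Result = 0.0639·23.37·(+0.97778) / (0.1142·(+0.97592)) = +13.104 rad/s; magnitude 13.104 rad/s.

13.1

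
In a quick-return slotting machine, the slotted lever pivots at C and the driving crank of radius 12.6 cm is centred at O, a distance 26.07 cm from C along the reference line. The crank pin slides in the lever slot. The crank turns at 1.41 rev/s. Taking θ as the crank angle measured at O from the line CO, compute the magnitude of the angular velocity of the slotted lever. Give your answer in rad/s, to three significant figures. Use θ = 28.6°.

2.80

ω = 8.859 rad/s (from 1.41 rev/s).
Crank pin A relative to C: A = (d + r cosθ, r sinθ); lever angle φ = atan2(r sinθ, d + r cosθ).
Differentiating tanφ: φ̇ = rω(d cosθ + r)/(d² + r² + 2dr cosθ).
d² + r² + 2dr cosθ = |CA|² = 0.141521 m²;  d cosθ + r = +0.35489 m.
|ω_lever| = |0.126·8.859·+0.35489| / 0.141521 = 2.7993 rad/s.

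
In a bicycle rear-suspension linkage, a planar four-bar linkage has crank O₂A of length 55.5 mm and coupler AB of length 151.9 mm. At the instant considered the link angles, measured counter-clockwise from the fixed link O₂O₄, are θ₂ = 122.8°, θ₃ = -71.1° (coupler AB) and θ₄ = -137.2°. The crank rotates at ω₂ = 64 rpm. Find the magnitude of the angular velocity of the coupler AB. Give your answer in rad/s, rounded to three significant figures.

ω₂ = 6.702 rad/s (from 64 rpm).
Differentiating the loop-closure r₂e^{iθ₂}+r₃e^{iθ₃}=r₁+r₄e^{iθ₄} gives r₂ω₂e^{iθ₂}+r₃ω₃e^{iθ₃}=r₄ω₄e^{iθ₄}.
Eliminating the other unknown: ω₃ = r₂ω₂ sin(θ₄−θ₂) / [r₃ sin(θ₃−θ₄)].
Numerator sine = +0.98481; denominator sine = +0.91425.
Result = 0.0555·6.702·(+0.98481) / (0.1519·(+0.91425)) = +2.6377 rad/s; magnitude 2.6377 rad/s.

2.64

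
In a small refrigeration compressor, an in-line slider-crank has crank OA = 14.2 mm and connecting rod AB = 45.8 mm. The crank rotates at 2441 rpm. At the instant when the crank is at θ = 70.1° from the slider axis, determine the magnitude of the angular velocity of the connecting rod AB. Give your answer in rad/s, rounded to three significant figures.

28.2

ω = 255.6 rad/s (converted from 2441 rpm).
The rod makes angle φ with the slider axis where L sinφ = r sinθ; differentiating, L cosφ·φ̇ = r ω cosθ.
L cosφ = √(L² − r² sin²θ) = 0.043811 m.
|ω_rod| = r ω |cosθ| / √(L² − r² sin²θ) = 0.0142·255.6·0.34038/0.043811 = 28.201 rad/s.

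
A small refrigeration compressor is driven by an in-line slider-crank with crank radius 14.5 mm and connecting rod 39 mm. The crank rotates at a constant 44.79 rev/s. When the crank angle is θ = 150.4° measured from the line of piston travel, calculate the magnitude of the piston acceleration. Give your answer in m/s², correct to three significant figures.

765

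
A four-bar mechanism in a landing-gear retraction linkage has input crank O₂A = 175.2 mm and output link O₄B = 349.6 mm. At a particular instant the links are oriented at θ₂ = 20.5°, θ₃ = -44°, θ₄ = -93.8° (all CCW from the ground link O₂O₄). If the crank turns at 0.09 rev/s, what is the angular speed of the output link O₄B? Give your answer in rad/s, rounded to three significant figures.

0.335

ω₂ = 0.5655 rad/s (from 0.09 rev/s).
Differentiating the loop-closure r₂e^{iθ₂}+r₃e^{iθ₃}=r₁+r₄e^{iθ₄} gives r₂ω₂e^{iθ₂}+r₃ω₃e^{iθ₃}=r₄ω₄e^{iθ₄}.
Eliminating the other unknown: ω₄ = r₂ω₂ sin(θ₂−θ₃) / [r₄ sin(θ₄−θ₃)].
Numerator sine = +0.90259; denominator sine = -0.76380.
Result = 0.1752·0.5655·(+0.90259) / (0.3496·(-0.76380)) = -0.33489 rad/s; magnitude 0.33489 rad/s.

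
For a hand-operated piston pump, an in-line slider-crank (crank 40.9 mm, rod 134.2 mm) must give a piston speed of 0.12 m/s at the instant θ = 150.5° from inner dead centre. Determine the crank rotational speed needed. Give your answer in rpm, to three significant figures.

77.8

For an in-line slider-crank, |v_piston| = rω|sinθ|·[1 + r cosθ/√(L² − r² sin²θ)].
With r = 0.0409 m, L = 0.1342 m, θ = 150.5°: the bracketed kinematic factor |dx/dθ| = 0.014737 m.
ω = v/|dx/dθ| = 0.12/0.014737 = 8.143 rad/s.
N = 60ω/(2π) = 77.76 rpm.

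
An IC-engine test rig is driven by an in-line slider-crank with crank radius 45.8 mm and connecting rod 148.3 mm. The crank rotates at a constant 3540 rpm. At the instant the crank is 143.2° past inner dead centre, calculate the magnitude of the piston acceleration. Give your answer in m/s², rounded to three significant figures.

ω = 2π·3540/60 = 370.7 rad/s
x(θ) = r cosθ + √(L² − r² sin²θ); with ω constant, a = ω²·d²x/dθ².
d²x/dθ² = −r cosθ − r²(cos2θ)/√u − r⁴ sin²2θ/(4u^{3/2}),  u = L² − r² sin²θ = 0.0212402 m².
Substituting r = 0.0458 m, L = 0.1483 m, θ = 143.2°: d²x/dθ² = +0.032283 m.
a = ω²·d²x/dθ² = (370.7)²·(+0.032283) = +4436.4 m/s²;  |a| = 4436.4 m/s².

4440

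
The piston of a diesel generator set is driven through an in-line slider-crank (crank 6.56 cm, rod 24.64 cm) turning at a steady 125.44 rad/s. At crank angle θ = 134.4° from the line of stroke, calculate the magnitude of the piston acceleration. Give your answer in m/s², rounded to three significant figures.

723

ω = 125.4 rad/s
x(θ) = r cosθ + √(L² − r² sin²θ); with ω constant, a = ω²·d²x/dθ².
d²x/dθ² = −r cosθ − r²(cos2θ)/√u − r⁴ sin²2θ/(4u^{3/2}),  u = L² − r² sin²θ = 0.0585162 m².
Substituting r = 0.0656 m, L = 0.2464 m, θ = 134.4°: d²x/dθ² = +0.045944 m.
a = ω²·d²x/dθ² = (125.4)²·(+0.045944) = +722.93 m/s²;  |a| = 722.93 m/s².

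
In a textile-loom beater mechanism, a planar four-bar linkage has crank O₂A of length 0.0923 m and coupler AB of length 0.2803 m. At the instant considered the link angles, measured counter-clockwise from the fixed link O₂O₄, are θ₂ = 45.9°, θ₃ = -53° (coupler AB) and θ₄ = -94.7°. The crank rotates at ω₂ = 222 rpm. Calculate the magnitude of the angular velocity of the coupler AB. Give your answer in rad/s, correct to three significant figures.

ω₂ = 23.25 rad/s (from 222 rpm).
Differentiating the loop-closure r₂e^{iθ₂}+r₃e^{iθ₃}=r₁+r₄e^{iθ₄} gives r₂ω₂e^{iθ₂}+r₃ω₃e^{iθ₃}=r₄ω₄e^{iθ₄}.
Eliminating the other unknown: ω₃ = r₂ω₂ sin(θ₄−θ₂) / [r₃ sin(θ₃−θ₄)].
Numerator sine = -0.63473; denominator sine = +0.66523.
Result = 0.0923·23.25·(-0.63473) / (0.2803·(+0.66523)) = -7.3043 rad/s; magnitude 7.3043 rad/s.

7.30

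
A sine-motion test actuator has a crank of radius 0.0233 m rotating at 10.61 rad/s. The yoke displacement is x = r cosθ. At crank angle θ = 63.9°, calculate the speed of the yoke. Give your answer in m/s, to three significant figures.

ω = 10.61 rad/s
x = r cosθ ⇒ ẋ = −rω sinθ.
|v| = rω|sinθ| = 0.0233·10.61·|sin 63.9°| = 0.222 m/s.

0.222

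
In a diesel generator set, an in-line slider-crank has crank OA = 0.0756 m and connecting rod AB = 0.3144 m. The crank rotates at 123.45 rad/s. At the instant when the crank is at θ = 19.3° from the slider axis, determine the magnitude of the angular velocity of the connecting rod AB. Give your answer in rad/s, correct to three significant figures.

28.1

ω = 123.5 rad/s
The rod makes angle φ with the slider axis where L sinφ = r sinθ; differentiating, L cosφ·φ̇ = r ω cosθ.
L cosφ = √(L² − r² sin²θ) = 0.31341 m.
|ω_rod| = r ω |cosθ| / √(L² − r² sin²θ) = 0.0756·123.5·0.94380/0.31341 = 28.105 rad/s.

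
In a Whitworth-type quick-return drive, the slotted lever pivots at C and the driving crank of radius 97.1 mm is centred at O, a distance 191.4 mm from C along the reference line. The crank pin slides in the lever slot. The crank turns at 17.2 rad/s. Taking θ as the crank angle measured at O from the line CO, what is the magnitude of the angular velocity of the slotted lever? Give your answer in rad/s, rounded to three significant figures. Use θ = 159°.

ω = 17.2 rad/s
Crank pin A relative to C: A = (d + r cosθ, r sinθ); lever angle φ = atan2(r sinθ, d + r cosθ).
Differentiating tanφ: φ̇ = rω(d cosθ + r)/(d² + r² + 2dr cosθ).
d² + r² + 2dr cosθ = |CA|² = 0.0113613 m²;  d cosθ + r = -0.081587 m.
|ω_lever| = |0.0971·17.2·-0.081587| / 0.0113613 = 11.993 rad/s.

12.0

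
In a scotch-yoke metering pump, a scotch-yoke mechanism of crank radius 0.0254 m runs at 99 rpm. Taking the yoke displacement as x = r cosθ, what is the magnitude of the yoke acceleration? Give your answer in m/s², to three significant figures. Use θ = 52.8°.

1.65

ω = 10.37 rad/s (from 99 rpm).
x = r cosθ ⇒ ẍ = −rω² cosθ (ω constant).
|a| = rω²|cosθ| = 0.0254·(10.37)²·|cos 52.8°| = 1.6506 m/s².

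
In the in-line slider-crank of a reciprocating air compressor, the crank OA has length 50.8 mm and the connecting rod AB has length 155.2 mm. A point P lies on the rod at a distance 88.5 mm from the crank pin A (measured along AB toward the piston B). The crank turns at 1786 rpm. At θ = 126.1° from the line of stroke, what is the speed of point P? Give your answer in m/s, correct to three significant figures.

7.21

ω = 187 rad/s.  Crank-pin speed |V_A| = rω = 9.5011 m/s, perpendicular to OA.
Rod angle: sinφ = −(r/L) sinθ ⇒ φ = -15.336°; ω_rod = −rω cosθ/√(L²−r²sin²θ) = +37.401 rad/s.
V_P = V_A + ω_rod × AP, with AP = 0.0885 m along the rod.
Components: V_Px = −rω sinθ − a·ω_rod·sinφ = -6.8014 m/s;  V_Py = rω cosθ + a·ω_rod·cosφ = -2.4058 m/s.
|V_P| = √(V_Px² + V_Py²) = 7.2144 m/s.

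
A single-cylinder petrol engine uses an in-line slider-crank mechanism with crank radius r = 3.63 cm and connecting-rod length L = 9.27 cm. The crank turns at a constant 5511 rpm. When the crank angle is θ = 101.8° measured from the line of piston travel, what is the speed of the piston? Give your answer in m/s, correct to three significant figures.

18.7

ω = 2π·5511/60 = 577.1 rad/s
For an in-line slider-crank, x = r cosθ + √(L² − r² sin²θ), so v = −rω sinθ·[1 + r cosθ/√(L² − r² sin²θ)].
With r = 0.0363 m, L = 0.0927 m, θ = 101.8°: √(L² − r² sin²θ) = 0.08562 m.
v = −0.0363·577.1·0.97887·[1 + 0.0363·-0.20450/0.08562] = -18.729 m/s.
|v| = 18.729 m/s.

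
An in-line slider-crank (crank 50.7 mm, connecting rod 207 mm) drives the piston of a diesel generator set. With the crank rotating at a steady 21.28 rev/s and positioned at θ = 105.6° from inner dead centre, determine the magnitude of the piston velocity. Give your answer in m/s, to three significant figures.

ω = 2π·21.3 = 133.7 rad/s
For an in-line slider-crank, x = r cosθ + √(L² − r² sin²θ), so v = −rω sinθ·[1 + r cosθ/√(L² − r² sin²θ)].
With r = 0.0507 m, L = 0.207 m, θ = 105.6°: √(L² − r² sin²θ) = 0.20116 m.
v = −0.0507·133.7·0.96316·[1 + 0.0507·-0.26892/0.20116] = -6.0866 m/s.
|v| = 6.0866 m/s.

6.09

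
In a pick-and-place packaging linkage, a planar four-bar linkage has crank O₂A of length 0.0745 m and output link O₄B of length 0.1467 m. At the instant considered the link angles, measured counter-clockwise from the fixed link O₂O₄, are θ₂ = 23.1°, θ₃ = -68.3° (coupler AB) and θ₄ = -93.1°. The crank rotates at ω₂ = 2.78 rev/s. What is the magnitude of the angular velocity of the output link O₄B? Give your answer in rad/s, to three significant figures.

21.1

ω₂ = 17.47 rad/s (from 2.78 rev/s).
Differentiating the loop-closure r₂e^{iθ₂}+r₃e^{iθ₃}=r₁+r₄e^{iθ₄} gives r₂ω₂e^{iθ₂}+r₃ω₃e^{iθ₃}=r₄ω₄e^{iθ₄}.
Eliminating the other unknown: ω₄ = r₂ω₂ sin(θ₂−θ₃) / [r₄ sin(θ₄−θ₃)].
Numerator sine = +0.99970; denominator sine = -0.41945.
Result = 0.0745·17.47·(+0.99970) / (0.1467·(-0.41945)) = -21.142 rad/s; magnitude 21.142 rad/s.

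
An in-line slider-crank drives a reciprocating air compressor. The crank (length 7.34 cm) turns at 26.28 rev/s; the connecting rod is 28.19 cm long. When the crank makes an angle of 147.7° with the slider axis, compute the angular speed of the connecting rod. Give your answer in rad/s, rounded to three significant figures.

36.7

ω = 165.1 rad/s (converted from 26.28 rev/s).
The rod makes angle φ with the slider axis where L sinφ = r sinθ; differentiating, L cosφ·φ̇ = r ω cosθ.
L cosφ = √(L² − r² sin²θ) = 0.27916 m.
|ω_rod| = r ω |cosθ| / √(L² − r² sin²θ) = 0.0734·165.1·0.84526/0.27916 = 36.698 rad/s.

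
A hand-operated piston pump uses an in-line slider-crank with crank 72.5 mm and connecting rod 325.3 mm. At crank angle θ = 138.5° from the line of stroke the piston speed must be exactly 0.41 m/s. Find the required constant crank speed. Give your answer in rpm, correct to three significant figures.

For an in-line slider-crank, |v_piston| = rω|sinθ|·[1 + r cosθ/√(L² − r² sin²θ)].
With r = 0.0725 m, L = 0.3253 m, θ = 138.5°: the bracketed kinematic factor |dx/dθ| = 0.039932 m.
ω = v/|dx/dθ| = 0.41/0.039932 = 10.267 rad/s.
N = 60ω/(2π) = 98.046 rpm.

98.0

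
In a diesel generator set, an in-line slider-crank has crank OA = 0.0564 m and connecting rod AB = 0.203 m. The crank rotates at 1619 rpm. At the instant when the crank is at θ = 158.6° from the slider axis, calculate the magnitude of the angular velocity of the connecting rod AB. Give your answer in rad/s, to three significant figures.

ω = 169.5 rad/s (converted from 1619 rpm).
The rod makes angle φ with the slider axis where L sinφ = r sinθ; differentiating, L cosφ·φ̇ = r ω cosθ.
L cosφ = √(L² − r² sin²θ) = 0.20195 m.
|ω_rod| = r ω |cosθ| / √(L² − r² sin²θ) = 0.0564·169.5·0.93106/0.20195 = 44.084 rad/s.

44.1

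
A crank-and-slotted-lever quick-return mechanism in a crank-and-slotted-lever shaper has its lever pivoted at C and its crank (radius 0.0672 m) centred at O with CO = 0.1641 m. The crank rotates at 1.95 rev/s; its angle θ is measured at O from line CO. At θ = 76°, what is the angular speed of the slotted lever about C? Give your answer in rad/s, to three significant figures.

2.39

ω = 12.25 rad/s (from 1.95 rev/s).
Crank pin A relative to C: A = (d + r cosθ, r sinθ); lever angle φ = atan2(r sinθ, d + r cosθ).
Differentiating tanφ: φ̇ = rω(d cosθ + r)/(d² + r² + 2dr cosθ).
d² + r² + 2dr cosθ = |CA|² = 0.0367802 m²;  d cosθ + r = +0.1069 m.
|ω_lever| = |0.0672·12.25·+0.1069| / 0.0367802 = 2.393 rad/s.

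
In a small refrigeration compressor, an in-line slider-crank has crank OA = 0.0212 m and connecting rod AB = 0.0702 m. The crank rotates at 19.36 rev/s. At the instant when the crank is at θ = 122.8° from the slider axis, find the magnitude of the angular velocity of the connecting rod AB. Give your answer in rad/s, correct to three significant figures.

20.6

ω = 121.6 rad/s (converted from 19.36 rev/s).
The rod makes angle φ with the slider axis where L sinφ = r sinθ; differentiating, L cosφ·φ̇ = r ω cosθ.
L cosφ = √(L² − r² sin²θ) = 0.067901 m.
|ω_rod| = r ω |cosθ| / √(L² − r² sin²θ) = 0.0212·121.6·0.54171/0.067901 = 20.574 rad/s.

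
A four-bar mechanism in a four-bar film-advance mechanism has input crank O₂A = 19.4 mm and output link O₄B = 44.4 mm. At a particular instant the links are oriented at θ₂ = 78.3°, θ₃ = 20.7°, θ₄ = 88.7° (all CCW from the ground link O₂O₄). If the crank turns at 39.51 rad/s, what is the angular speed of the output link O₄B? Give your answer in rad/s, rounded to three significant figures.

ω₂ = 39.51 rad/s
Differentiating the loop-closure r₂e^{iθ₂}+r₃e^{iθ₃}=r₁+r₄e^{iθ₄} gives r₂ω₂e^{iθ₂}+r₃ω₃e^{iθ₃}=r₄ω₄e^{iθ₄}.
Eliminating the other unknown: ω₄ = r₂ω₂ sin(θ₂−θ₃) / [r₄ sin(θ₄−θ₃)].
Numerator sine = +0.84433; denominator sine = +0.92718.
Result = 0.0194·39.51·(+0.84433) / (0.0444·(+0.92718)) = +15.721 rad/s; magnitude 15.721 rad/s.

15.7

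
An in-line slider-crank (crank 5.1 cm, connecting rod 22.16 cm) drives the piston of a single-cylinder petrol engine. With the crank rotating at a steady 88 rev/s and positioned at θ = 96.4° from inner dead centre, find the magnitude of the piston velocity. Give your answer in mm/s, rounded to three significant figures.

ω = 2π·88 = 552.9 rad/s
For an in-line slider-crank, x = r cosθ + √(L² − r² sin²θ), so v = −rω sinθ·[1 + r cosθ/√(L² − r² sin²θ)].
With r = 0.051 m, L = 0.2216 m, θ = 96.4°: √(L² − r² sin²θ) = 0.21573 m.
v = −0.051·552.9·0.99377·[1 + 0.051·-0.11147/0.21573] = -27.285 m/s.
|v| = 27.285 m/s = 27285 mm/s.

27300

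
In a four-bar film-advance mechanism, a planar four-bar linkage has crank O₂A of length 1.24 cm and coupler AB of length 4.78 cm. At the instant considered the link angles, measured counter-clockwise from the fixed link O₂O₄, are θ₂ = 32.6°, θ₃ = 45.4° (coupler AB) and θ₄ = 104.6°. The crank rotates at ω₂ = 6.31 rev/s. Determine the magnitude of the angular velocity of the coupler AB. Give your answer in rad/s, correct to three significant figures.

11.4

ω₂ = 39.65 rad/s (from 6.31 rev/s).
Differentiating the loop-closure r₂e^{iθ₂}+r₃e^{iθ₃}=r₁+r₄e^{iθ₄} gives r₂ω₂e^{iθ₂}+r₃ω₃e^{iθ₃}=r₄ω₄e^{iθ₄}.
Eliminating the other unknown: ω₃ = r₂ω₂ sin(θ₄−θ₂) / [r₃ sin(θ₃−θ₄)].
Numerator sine = +0.95106; denominator sine = -0.85896.
Result = 0.0124·39.65·(+0.95106) / (0.0478·(-0.85896)) = -11.388 rad/s; magnitude 11.388 rad/s.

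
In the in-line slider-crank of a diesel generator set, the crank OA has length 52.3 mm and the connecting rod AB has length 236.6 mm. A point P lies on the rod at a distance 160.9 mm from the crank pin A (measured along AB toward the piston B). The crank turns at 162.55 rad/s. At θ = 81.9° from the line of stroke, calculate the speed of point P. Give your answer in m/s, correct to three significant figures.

ω = 162.6 rad/s.  Crank-pin speed |V_A| = rω = 8.5014 m/s, perpendicular to OA.
Rod angle: sinφ = −(r/L) sinθ ⇒ φ = -12.641°; ω_rod = −rω cosθ/√(L²−r²sin²θ) = -5.1885 rad/s.
V_P = V_A + ω_rod × AP, with AP = 0.1609 m along the rod.
Components: V_Px = −rω sinθ − a·ω_rod·sinφ = -8.5993 m/s;  V_Py = rω cosθ + a·ω_rod·cosφ = +0.38325 m/s.
|V_P| = √(V_Px² + V_Py²) = 8.6078 m/s.

8.61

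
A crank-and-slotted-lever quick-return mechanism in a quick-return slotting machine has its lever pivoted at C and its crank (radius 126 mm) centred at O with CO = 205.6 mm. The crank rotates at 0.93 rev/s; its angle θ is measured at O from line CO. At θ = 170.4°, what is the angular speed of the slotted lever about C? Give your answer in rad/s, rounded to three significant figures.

ω = 5.843 rad/s (from 0.93 rev/s).
Crank pin A relative to C: A = (d + r cosθ, r sinθ); lever angle φ = atan2(r sinθ, d + r cosθ).
Differentiating tanφ: φ̇ = rω(d cosθ + r)/(d² + r² + 2dr cosθ).
d² + r² + 2dr cosθ = |CA|² = 0.00706172 m²;  d cosθ + r = -0.076721 m.
|ω_lever| = |0.126·5.843·-0.076721| / 0.00706172 = 7.999 rad/s.

8.00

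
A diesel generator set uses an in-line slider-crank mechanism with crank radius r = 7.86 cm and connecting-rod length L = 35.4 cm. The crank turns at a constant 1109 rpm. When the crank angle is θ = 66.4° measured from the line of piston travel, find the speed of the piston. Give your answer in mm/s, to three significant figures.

ω = 2π·1109/60 = 116.1 rad/s
For an in-line slider-crank, x = r cosθ + √(L² − r² sin²θ), so v = −rω sinθ·[1 + r cosθ/√(L² − r² sin²θ)].
With r = 0.0786 m, L = 0.354 m, θ = 66.4°: √(L² − r² sin²θ) = 0.3466 m.
v = −0.0786·116.1·0.91636·[1 + 0.0786·0.40035/0.3466] = -9.1241 m/s.
|v| = 9.1241 m/s = 9124.1 mm/s.

9120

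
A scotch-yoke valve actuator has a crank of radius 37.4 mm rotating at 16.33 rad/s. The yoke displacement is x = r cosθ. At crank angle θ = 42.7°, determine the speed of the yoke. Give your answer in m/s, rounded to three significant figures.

0.414

ω = 16.33 rad/s
x = r cosθ ⇒ ẋ = −rω sinθ.
|v| = rω|sinθ| = 0.0374·16.33·|sin 42.7°| = 0.41418 m/s.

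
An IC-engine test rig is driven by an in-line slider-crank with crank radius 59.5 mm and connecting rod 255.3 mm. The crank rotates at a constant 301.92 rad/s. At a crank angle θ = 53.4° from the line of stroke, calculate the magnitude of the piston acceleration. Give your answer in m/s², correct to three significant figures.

ω = 301.9 rad/s
x(θ) = r cosθ + √(L² − r² sin²θ); with ω constant, a = ω²·d²x/dθ².
d²x/dθ² = −r cosθ − r²(cos2θ)/√u − r⁴ sin²2θ/(4u^{3/2}),  u = L² − r² sin²θ = 0.0628963 m².
Substituting r = 0.0595 m, L = 0.2553 m, θ = 53.4°: d²x/dθ² = -0.031577 m.
a = ω²·d²x/dθ² = (301.9)²·(-0.031577) = -2878.5 m/s²;  |a| = 2878.5 m/s².

2880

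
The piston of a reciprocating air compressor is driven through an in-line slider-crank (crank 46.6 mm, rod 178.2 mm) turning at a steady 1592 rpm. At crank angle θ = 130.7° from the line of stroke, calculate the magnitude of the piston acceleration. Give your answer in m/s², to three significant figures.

890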